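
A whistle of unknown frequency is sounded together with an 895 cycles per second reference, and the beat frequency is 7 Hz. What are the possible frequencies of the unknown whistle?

|f − 895| = 7, so f = 895 ± 7.

888 Hz or 902 Hz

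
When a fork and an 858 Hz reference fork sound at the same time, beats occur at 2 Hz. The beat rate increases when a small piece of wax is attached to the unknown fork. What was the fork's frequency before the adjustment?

|f − 858| = 2, so the fork was at either 856 Hz or 860 Hz.
Loading a fork with wax lowers its frequency; the adjustment lowers the fork's frequency.
The beat rate rose, so the adjustment moved the fork further from 858 Hz — it was already below the reference.

856 Hz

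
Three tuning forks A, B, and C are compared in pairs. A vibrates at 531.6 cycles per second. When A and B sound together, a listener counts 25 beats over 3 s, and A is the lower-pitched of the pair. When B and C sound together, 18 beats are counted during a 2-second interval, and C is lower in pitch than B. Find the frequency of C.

A–B: Beat frequency = 25/3 = 8.3333 Hz.
B is above A, so f_B = 531.6 + 8.3333 = 539.9333 Hz.
B–C: Beat frequency = 18/2 = 9 Hz.
C is below B, so f_C = 539.9333 − 9 = 530.9333 Hz.

530.9333 Hz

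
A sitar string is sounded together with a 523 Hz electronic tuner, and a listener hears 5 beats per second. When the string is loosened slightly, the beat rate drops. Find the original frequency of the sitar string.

|f − 523| = 5, so the sitar string was at either 518 Hz or 528 Hz.
Reducing tension lowers a string's frequency; the adjustment lowers the sitar string's frequency.
The beat rate fell, so the adjustment moved the sitar string toward 523 Hz — it must have started above the reference.

528 Hz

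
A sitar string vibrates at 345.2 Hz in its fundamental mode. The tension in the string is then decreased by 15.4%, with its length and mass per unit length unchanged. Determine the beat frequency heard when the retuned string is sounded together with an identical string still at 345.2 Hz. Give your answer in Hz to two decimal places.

For a string, f ∝ √T, so the new frequency is 345.2·√0.846 = 317.5089 Hz.
f_beat = |317.5089 − 345.2| = 27.69 Hz.

27.69 Hz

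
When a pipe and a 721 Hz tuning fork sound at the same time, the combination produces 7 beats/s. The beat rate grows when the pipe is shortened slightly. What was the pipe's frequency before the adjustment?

728 Hz

|f − 721| = 7, so the pipe was at either 714 Hz or 728 Hz.
A shorter pipe has a higher fundamental; the adjustment raises the pipe's frequency.
The beat rate rose, so the adjustment moved the pipe further from 721 Hz — it was already above the reference.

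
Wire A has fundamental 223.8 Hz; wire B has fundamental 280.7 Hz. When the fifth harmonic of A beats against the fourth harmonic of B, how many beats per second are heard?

Fifth harmonic of the first: 5·223.8 = 1119.0 Hz.
Fourth harmonic of the second: 4·280.7 = 1122.8 Hz.
f_beat = |1119.0 − 1122.8| = 3.8 Hz.

3.8 Hz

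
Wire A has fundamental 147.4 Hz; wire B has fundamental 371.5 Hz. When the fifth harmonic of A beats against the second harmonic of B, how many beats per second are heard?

Fifth harmonic of the first: 5·147.4 = 737.0 Hz.
Second harmonic of the second: 2·371.5 = 743.0 Hz.
f_beat = |737.0 − 743.0| = 6.0 Hz.

6.0 Hz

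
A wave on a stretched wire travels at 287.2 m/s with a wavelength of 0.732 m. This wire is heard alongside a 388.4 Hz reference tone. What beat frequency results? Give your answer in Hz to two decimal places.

Source frequency f = v/λ = 287.2/0.732 = 392.3497 Hz.
f_beat = |392.3497 − 388.4| = 3.95 Hz.

3.95 Hz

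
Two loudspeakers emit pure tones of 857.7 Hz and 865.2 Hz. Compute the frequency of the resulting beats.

The beat frequency equals the magnitude of the frequency difference.
|857.7 − 865.2| = 7.5 Hz.

7.5 Hz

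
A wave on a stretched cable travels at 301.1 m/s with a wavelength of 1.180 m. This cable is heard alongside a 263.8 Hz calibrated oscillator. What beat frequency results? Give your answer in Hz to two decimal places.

8.63 Hz

Source frequency f = v/λ = 301.1/1.180 = 255.1695 Hz.
f_beat = |255.1695 − 263.8| = 8.63 Hz.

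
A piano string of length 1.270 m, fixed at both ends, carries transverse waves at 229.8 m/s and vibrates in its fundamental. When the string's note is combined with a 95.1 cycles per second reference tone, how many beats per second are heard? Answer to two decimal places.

4.63 Hz

For a string fixed at both ends, f_n = n·v/(2L) = 1·229.8/(2·1.270) = 90.4724 Hz.
f_beat = |90.4724 − 95.1| = 4.63 Hz.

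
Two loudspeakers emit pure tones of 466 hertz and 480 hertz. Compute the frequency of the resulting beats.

14 Hz

The beat frequency equals the magnitude of the frequency difference.
|466 − 480| = 14 Hz.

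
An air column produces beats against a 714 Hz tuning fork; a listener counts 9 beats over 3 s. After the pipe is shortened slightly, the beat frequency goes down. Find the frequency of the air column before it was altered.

711 Hz

Beat frequency = 9/3 = 3 Hz.
|f − 714| = 3, so the air column was at either 711 Hz or 717 Hz.
A shorter pipe has a higher fundamental; the adjustment raises the air column's frequency.
The beat rate fell, so the adjustment moved the air column toward 714 Hz — it must have started below the reference.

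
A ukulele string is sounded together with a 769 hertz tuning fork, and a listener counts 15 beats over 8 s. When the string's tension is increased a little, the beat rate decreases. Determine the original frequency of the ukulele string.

Beat frequency = 15/8 = 1.875 Hz.
|f − 769| = 1.875, so the ukulele string was at either 767.125 Hz or 770.875 Hz.
Higher tension means higher frequency; the adjustment raises the ukulele string's frequency.
The beat rate fell, so the adjustment moved the ukulele string toward 769 Hz — it must have started below the reference.

767.125 Hz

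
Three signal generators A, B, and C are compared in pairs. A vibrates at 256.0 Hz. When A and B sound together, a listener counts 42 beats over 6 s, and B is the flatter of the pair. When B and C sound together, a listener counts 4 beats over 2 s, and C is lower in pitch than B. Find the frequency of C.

247 Hz

A–B: Beat frequency = 42/6 = 7 Hz.
B is below A, so f_B = 256.0 − 7 = 249 Hz.
B–C: Beat frequency = 4/2 = 2 Hz.
C is below B, so f_C = 249 − 2 = 247 Hz.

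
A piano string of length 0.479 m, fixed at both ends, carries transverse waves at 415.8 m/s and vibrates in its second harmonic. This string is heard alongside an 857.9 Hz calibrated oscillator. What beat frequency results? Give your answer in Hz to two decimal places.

For a string fixed at both ends, f_n = n·v/(2L) = 2·415.8/(2·0.479) = 868.0585 Hz.
f_beat = |868.0585 − 857.9| = 10.16 Hz.

10.16 Hz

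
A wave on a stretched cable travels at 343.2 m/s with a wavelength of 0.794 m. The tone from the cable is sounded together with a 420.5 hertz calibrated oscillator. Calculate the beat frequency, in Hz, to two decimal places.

11.74 Hz

Source frequency f = v/λ = 343.2/0.794 = 432.2418 Hz.
f_beat = |432.2418 − 420.5| = 11.74 Hz.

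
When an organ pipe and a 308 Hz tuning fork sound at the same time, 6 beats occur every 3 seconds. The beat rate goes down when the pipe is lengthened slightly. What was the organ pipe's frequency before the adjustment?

Beat frequency = 6/3 = 2 Hz.
|f − 308| = 2, so the organ pipe was at either 306 Hz or 310 Hz.
A longer pipe has a lower fundamental; the adjustment lowers the organ pipe's frequency.
The beat rate fell, so the adjustment moved the organ pipe toward 308 Hz — it must have started above the reference.

310 Hz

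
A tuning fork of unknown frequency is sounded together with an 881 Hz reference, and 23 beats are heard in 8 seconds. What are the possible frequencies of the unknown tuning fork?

Beat frequency = 23/8 = 2.875 Hz.
|f − 881| = 2.875, so f = 881 ± 2.875.

878.125 Hz or 883.875 Hz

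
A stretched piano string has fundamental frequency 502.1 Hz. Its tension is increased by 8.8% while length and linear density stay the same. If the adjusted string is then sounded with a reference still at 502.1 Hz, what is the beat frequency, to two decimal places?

21.63 Hz

For a string, f ∝ √T, so the new frequency is 502.1·√1.088 = 523.7266 Hz.
f_beat = |523.7266 − 502.1| = 21.63 Hz.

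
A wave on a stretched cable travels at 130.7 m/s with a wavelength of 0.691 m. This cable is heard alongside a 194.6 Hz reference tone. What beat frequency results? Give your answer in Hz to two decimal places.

Source frequency f = v/λ = 130.7/0.691 = 189.1462 Hz.
f_beat = |189.1462 − 194.6| = 5.45 Hz.

5.45 Hz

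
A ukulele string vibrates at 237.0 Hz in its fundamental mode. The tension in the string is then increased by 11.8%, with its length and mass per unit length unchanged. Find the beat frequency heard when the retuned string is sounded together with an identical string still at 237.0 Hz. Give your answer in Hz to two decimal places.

13.59 Hz

For a string, f ∝ √T, so the new frequency is 237.0·√1.118 = 250.5932 Hz.
f_beat = |250.5932 − 237.0| = 13.59 Hz.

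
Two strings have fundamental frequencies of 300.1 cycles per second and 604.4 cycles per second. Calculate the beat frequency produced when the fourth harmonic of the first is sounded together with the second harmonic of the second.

Fourth harmonic of the first: 4·300.1 = 1200.4 Hz.
Second harmonic of the second: 2·604.4 = 1208.8 Hz.
f_beat = |1200.4 − 1208.8| = 8.4 Hz.

8.4 Hz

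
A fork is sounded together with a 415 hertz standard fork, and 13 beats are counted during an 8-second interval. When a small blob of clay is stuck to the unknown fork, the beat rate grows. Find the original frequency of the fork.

Beat frequency = 13/8 = 1.625 Hz.
|f − 415| = 1.625, so the fork was at either 413.375 Hz or 416.625 Hz.
Adding mass to a fork lowers its frequency; the adjustment lowers the fork's frequency.
The beat rate rose, so the adjustment moved the fork further from 415 Hz — it was already below the reference.

413.375 Hz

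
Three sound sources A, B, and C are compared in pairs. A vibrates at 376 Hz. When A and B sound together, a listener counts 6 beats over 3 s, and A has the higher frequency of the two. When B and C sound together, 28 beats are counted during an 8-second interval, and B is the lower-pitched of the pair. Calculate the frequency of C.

377.5 Hz

A–B: Beat frequency = 6/3 = 2 Hz.
B is below A, so f_B = 376 − 2 = 374 Hz.
B–C: Beat frequency = 28/8 = 3.5 Hz.
C is above B, so f_C = 374 + 3.5 = 377.5 Hz.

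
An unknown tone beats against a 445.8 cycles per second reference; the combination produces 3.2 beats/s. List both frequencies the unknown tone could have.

442.6 Hz or 449 Hz

|f − 445.8| = 3.2, so f = 445.8 ± 3.2.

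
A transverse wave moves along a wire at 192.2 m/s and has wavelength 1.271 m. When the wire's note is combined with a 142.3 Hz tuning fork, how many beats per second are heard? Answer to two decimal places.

Source frequency f = v/λ = 192.2/1.271 = 151.2195 Hz.
f_beat = |151.2195 − 142.3| = 8.92 Hz.

8.92 Hz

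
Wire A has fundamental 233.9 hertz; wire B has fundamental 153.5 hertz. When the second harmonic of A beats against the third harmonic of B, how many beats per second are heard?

Second harmonic of the first: 2·233.9 = 467.8 Hz.
Third harmonic of the second: 3·153.5 = 460.5 Hz.
f_beat = |467.8 − 460.5| = 7.3 Hz.

7.3 Hz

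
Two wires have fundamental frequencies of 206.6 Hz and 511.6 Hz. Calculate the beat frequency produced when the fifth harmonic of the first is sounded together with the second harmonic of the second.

Fifth harmonic of the first: 5·206.6 = 1033.0 Hz.
Second harmonic of the second: 2·511.6 = 1023.2 Hz.
f_beat = |1033.0 − 1023.2| = 9.8 Hz.

9.8 Hz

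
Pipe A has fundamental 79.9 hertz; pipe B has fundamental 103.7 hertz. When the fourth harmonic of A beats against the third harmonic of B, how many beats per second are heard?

8.5 Hz

Fourth harmonic of the first: 4·79.9 = 319.6 Hz.
Third harmonic of the second: 3·103.7 = 311.1 Hz.
f_beat = |319.6 − 311.1| = 8.5 Hz.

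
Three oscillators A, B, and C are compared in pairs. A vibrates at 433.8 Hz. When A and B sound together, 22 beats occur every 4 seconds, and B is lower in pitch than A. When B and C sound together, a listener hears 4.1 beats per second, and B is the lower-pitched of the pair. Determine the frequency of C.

A–B: Beat frequency = 22/4 = 5.5 Hz.
B is below A, so f_B = 433.8 − 5.5 = 428.3 Hz.
C is above B, so f_C = 428.3 + 4.1 = 432.4 Hz.

432.4 Hz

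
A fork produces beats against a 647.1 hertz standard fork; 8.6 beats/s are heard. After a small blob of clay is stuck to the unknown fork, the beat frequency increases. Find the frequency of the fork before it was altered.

|f − 647.1| = 8.6, so the fork was at either 638.5 Hz or 655.7 Hz.
Adding mass to a fork lowers its frequency; the adjustment lowers the fork's frequency.
The beat rate rose, so the adjustment moved the fork further from 647.1 Hz — it was already below the reference.

638.5 Hz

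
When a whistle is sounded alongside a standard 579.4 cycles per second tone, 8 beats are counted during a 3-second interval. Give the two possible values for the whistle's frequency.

Beat frequency = 8/3 = 2.6667 Hz.
|f − 579.4| = 2.6667, so f = 579.4 ± 2.6667.

576.7333 Hz or 582.0667 Hz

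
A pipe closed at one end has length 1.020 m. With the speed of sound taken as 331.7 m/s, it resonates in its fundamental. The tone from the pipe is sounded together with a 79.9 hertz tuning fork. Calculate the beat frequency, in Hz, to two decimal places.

Closed pipe (odd harmonics): f_n = n·v/(4L) = 1·331.7/(4·1.020) = 81.2990 Hz.
f_beat = |81.2990 − 79.9| = 1.40 Hz.

1.40 Hz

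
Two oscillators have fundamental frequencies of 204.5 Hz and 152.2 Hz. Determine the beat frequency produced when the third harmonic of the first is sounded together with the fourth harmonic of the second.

4.7 Hz

Third harmonic of the first: 3·204.5 = 613.5 Hz.
Fourth harmonic of the second: 4·152.2 = 608.8 Hz.
f_beat = |613.5 − 608.8| = 4.7 Hz.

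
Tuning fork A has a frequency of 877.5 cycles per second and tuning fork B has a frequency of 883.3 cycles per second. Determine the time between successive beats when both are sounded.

0.172 s

f_beat = |877.5 − 883.3| = 5.8 Hz.
Beat period T = 1 / f_beat = 1 / 5.8 s.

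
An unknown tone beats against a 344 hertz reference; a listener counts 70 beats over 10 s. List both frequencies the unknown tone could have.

Beat frequency = 70/10 = 7 Hz.
|f − 344| = 7, so f = 344 ± 7.

337 Hz or 351 Hz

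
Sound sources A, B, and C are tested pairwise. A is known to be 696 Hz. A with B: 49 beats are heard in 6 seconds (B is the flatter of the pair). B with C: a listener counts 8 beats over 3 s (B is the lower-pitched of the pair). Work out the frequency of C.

A–B: Beat frequency = 49/6 = 8.1667 Hz.
B is below A, so f_B = 696 − 8.1667 = 687.8333 Hz.
B–C: Beat frequency = 8/3 = 2.6667 Hz.
C is above B, so f_C = 687.8333 + 2.6667 = 690.5 Hz.

690.5 Hz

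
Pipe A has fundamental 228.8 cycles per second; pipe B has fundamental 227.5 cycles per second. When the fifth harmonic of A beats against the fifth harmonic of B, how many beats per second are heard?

Fifth harmonic of the first: 5·228.8 = 1144.0 Hz.
Fifth harmonic of the second: 5·227.5 = 1137.5 Hz.
f_beat = |1144.0 − 1137.5| = 6.5 Hz.

6.5 Hz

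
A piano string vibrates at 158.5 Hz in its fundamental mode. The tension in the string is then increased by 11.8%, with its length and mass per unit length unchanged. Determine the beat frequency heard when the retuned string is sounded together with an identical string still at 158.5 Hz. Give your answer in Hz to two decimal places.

For a string, f ∝ √T, so the new frequency is 158.5·√1.118 = 167.5908 Hz.
f_beat = |167.5908 − 158.5| = 9.09 Hz.

9.09 Hz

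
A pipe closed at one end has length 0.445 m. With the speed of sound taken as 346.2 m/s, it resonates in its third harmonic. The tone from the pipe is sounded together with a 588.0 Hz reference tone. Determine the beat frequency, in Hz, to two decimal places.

4.52 Hz

Closed pipe (odd harmonics): f_n = n·v/(4L) = 3·346.2/(4·0.445) = 583.4831 Hz.
f_beat = |583.4831 − 588.0| = 4.52 Hz.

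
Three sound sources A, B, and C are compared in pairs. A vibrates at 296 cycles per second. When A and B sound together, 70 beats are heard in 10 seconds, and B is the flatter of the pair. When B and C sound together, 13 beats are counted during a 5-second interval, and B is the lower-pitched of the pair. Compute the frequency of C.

291.6 Hz

A–B: Beat frequency = 70/10 = 7 Hz.
B is below A, so f_B = 296 − 7 = 289 Hz.
B–C: Beat frequency = 13/5 = 2.6 Hz.
C is above B, so f_C = 289 + 2.6 = 291.6 Hz.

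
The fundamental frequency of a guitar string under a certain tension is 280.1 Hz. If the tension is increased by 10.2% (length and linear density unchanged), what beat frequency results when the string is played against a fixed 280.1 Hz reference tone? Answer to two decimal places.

For a string, f ∝ √T, so the new frequency is 280.1·√1.102 = 294.0383 Hz.
f_beat = |294.0383 − 280.1| = 13.94 Hz.

13.94 Hz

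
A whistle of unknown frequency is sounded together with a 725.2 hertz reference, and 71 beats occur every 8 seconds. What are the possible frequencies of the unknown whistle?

716.325 Hz or 734.075 Hz

Beat frequency = 71/8 = 8.875 Hz.
|f − 725.2| = 8.875, so f = 725.2 ± 8.875.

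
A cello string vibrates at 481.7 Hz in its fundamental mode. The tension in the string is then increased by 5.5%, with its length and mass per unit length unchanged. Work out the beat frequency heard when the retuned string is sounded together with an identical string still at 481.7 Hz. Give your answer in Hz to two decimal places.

For a string, f ∝ √T, so the new frequency is 481.7·√1.055 = 494.7695 Hz.
f_beat = |494.7695 − 481.7| = 13.07 Hz.

13.07 Hz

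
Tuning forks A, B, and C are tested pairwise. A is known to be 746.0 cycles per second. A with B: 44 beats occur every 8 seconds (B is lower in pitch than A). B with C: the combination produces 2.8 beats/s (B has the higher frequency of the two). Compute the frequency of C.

A–B: Beat frequency = 44/8 = 5.5 Hz.
B is below A, so f_B = 746.0 − 5.5 = 740.5 Hz.
C is below B, so f_C = 740.5 − 2.8 = 737.7 Hz.

737.7 Hz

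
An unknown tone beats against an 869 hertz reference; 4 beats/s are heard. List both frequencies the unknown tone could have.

|f − 869| = 4, so f = 869 ± 4.

865 Hz or 873 Hz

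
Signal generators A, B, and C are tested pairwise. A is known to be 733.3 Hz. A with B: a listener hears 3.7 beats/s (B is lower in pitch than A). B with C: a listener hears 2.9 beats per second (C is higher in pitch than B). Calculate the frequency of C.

B is below A, so f_B = 733.3 − 3.7 = 729.6 Hz.
C is above B, so f_C = 729.6 + 2.9 = 732.5 Hz.

732.5 Hz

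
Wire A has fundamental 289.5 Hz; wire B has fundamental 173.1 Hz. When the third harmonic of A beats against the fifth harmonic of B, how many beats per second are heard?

3.0 Hz

Third harmonic of the first: 3·289.5 = 868.5 Hz.
Fifth harmonic of the second: 5·173.1 = 865.5 Hz.
f_beat = |868.5 − 865.5| = 3.0 Hz.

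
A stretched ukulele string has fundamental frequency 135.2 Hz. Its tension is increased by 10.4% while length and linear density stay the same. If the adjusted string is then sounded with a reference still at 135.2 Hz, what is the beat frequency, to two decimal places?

6.86 Hz

For a string, f ∝ √T, so the new frequency is 135.2·√1.104 = 142.0565 Hz.
f_beat = |142.0565 − 135.2| = 6.86 Hz.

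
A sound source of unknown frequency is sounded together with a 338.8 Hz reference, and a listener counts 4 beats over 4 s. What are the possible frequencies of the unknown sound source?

Beat frequency = 4/4 = 1 Hz.
|f − 338.8| = 1, so f = 338.8 ± 1.

337.8 Hz or 339.8 Hz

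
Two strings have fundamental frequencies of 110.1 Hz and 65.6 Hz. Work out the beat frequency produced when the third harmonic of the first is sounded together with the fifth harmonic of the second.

2.3 Hz

Third harmonic of the first: 3·110.1 = 330.3 Hz.
Fifth harmonic of the second: 5·65.6 = 328.0 Hz.
f_beat = |330.3 − 328.0| = 2.3 Hz.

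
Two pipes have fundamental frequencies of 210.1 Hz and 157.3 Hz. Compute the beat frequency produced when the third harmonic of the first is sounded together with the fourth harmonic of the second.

1.1 Hz

Third harmonic of the first: 3·210.1 = 630.3 Hz.
Fourth harmonic of the second: 4·157.3 = 629.2 Hz.
f_beat = |630.3 − 629.2| = 1.1 Hz.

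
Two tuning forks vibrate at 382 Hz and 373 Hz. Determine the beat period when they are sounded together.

f_beat = |382 − 373| = 9 Hz.
Beat period T = 1 / f_beat = 1 / 9 s.

0.111 s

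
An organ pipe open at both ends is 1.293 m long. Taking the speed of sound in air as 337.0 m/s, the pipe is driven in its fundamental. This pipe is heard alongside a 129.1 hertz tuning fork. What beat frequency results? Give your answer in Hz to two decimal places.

Open pipe: f_n = n·v/(2L) = 1·337.0/(2·1.293) = 130.3171 Hz.
f_beat = |130.3171 − 129.1| = 1.22 Hz.

1.22 Hz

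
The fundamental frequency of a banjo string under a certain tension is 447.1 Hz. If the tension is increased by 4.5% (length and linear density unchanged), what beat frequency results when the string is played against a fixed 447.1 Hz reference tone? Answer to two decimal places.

For a string, f ∝ √T, so the new frequency is 447.1·√1.045 = 457.0491 Hz.
f_beat = |457.0491 − 447.1| = 9.95 Hz.

9.95 Hz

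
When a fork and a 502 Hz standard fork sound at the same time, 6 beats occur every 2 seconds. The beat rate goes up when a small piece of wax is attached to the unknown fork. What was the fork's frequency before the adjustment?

499 Hz

Beat frequency = 6/2 = 3 Hz.
|f − 502| = 3, so the fork was at either 499 Hz or 505 Hz.
Loading a fork with wax lowers its frequency; the adjustment lowers the fork's frequency.
The beat rate rose, so the adjustment moved the fork further from 502 Hz — it was already below the reference.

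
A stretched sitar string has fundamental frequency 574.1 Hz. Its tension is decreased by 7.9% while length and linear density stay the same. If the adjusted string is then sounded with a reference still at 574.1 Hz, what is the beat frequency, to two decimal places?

23.14 Hz

For a string, f ∝ √T, so the new frequency is 574.1·√0.921 = 550.9566 Hz.
f_beat = |550.9566 − 574.1| = 23.14 Hz.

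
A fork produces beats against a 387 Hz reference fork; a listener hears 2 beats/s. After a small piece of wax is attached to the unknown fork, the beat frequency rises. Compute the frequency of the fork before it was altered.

385 Hz

|f − 387| = 2, so the fork was at either 385 Hz or 389 Hz.
Loading a fork with wax lowers its frequency; the adjustment lowers the fork's frequency.
The beat rate rose, so the adjustment moved the fork further from 387 Hz — it was already below the reference.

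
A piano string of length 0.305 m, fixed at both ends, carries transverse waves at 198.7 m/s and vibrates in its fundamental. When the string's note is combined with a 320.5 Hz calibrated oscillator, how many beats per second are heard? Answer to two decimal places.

For a string fixed at both ends, f_n = n·v/(2L) = 1·198.7/(2·0.305) = 325.7377 Hz.
f_beat = |325.7377 − 320.5| = 5.24 Hz.

5.24 Hz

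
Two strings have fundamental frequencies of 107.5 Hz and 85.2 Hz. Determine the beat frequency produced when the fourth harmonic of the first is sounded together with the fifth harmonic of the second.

Fourth harmonic of the first: 4·107.5 = 430.0 Hz.
Fifth harmonic of the second: 5·85.2 = 426.0 Hz.
f_beat = |430.0 − 426.0| = 4.0 Hz.

4.0 Hz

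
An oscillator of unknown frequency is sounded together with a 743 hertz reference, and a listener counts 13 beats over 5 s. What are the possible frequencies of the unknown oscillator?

Beat frequency = 13/5 = 2.6 Hz.
|f − 743| = 2.6, so f = 743 ± 2.6.

740.4 Hz or 745.6 Hz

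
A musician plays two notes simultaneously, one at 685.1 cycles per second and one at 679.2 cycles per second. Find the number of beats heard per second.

The beat frequency equals the magnitude of the frequency difference.
|685.1 − 679.2| = 5.9 Hz.

5.9 Hz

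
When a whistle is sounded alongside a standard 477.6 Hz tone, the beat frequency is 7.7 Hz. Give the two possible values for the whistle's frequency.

469.9 Hz or 485.3 Hz

|f − 477.6| = 7.7, so f = 477.6 ± 7.7.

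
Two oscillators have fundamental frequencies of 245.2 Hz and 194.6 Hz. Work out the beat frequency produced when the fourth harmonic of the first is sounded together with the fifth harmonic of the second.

Fourth harmonic of the first: 4·245.2 = 980.8 Hz.
Fifth harmonic of the second: 5·194.6 = 973.0 Hz.
f_beat = |980.8 − 973.0| = 7.8 Hz.

7.8 Hz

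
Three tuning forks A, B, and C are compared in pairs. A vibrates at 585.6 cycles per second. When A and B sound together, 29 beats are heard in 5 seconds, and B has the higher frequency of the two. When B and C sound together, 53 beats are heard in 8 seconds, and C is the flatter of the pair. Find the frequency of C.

584.775 Hz

A–B: Beat frequency = 29/5 = 5.8 Hz.
B is above A, so f_B = 585.6 + 5.8 = 591.4 Hz.
B–C: Beat frequency = 53/8 = 6.625 Hz.
C is below B, so f_C = 591.4 − 6.625 = 584.775 Hz.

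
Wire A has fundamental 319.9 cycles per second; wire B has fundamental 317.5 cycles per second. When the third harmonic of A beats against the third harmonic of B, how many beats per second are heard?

Third harmonic of the first: 3·319.9 = 959.7 Hz.
Third harmonic of the second: 3·317.5 = 952.5 Hz.
f_beat = |959.7 − 952.5| = 7.2 Hz.

7.2 Hz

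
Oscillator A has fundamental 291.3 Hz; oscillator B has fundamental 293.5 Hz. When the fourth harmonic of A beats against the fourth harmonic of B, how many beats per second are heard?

8.8 Hz

Fourth harmonic of the first: 4·291.3 = 1165.2 Hz.
Fourth harmonic of the second: 4·293.5 = 1174.0 Hz.
f_beat = |1165.2 − 1174.0| = 8.8 Hz.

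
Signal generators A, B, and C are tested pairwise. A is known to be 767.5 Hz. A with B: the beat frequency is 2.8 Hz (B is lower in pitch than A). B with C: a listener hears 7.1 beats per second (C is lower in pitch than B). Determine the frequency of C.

B is below A, so f_B = 767.5 − 2.8 = 764.7 Hz.
C is below B, so f_C = 764.7 − 7.1 = 757.6 Hz.

757.6 Hz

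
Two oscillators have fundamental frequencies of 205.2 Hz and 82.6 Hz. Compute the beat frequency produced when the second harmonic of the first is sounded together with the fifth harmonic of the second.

2.6 Hz

Second harmonic of the first: 2·205.2 = 410.4 Hz.
Fifth harmonic of the second: 5·82.6 = 413.0 Hz.
f_beat = |410.4 − 413.0| = 2.6 Hz.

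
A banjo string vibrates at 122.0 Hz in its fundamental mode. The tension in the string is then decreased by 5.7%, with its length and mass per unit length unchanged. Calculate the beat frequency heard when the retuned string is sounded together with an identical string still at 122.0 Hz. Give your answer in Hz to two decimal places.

3.53 Hz

For a string, f ∝ √T, so the new frequency is 122.0·√0.943 = 118.4720 Hz.
f_beat = |118.4720 − 122.0| = 3.53 Hz.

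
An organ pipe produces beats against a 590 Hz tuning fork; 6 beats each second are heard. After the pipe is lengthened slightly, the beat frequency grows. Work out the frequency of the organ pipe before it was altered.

584 Hz

|f − 590| = 6, so the organ pipe was at either 584 Hz or 596 Hz.
A longer pipe has a lower fundamental; the adjustment lowers the organ pipe's frequency.
The beat rate rose, so the adjustment moved the organ pipe further from 590 Hz — it was already below the reference.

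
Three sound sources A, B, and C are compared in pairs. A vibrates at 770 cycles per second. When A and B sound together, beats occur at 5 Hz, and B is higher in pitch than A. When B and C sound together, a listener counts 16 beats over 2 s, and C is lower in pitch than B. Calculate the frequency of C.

B is above A, so f_B = 770 + 5 = 775 Hz.
B–C: Beat frequency = 16/2 = 8 Hz.
C is below B, so f_C = 775 − 8 = 767 Hz.

767 Hz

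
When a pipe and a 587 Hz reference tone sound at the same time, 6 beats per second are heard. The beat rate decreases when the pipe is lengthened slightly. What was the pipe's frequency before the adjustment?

|f − 587| = 6, so the pipe was at either 581 Hz or 593 Hz.
A longer pipe has a lower fundamental; the adjustment lowers the pipe's frequency.
The beat rate fell, so the adjustment moved the pipe toward 587 Hz — it must have started above the reference.

593 Hz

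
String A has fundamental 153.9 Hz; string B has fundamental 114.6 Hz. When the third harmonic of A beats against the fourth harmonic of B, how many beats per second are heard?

Third harmonic of the first: 3·153.9 = 461.7 Hz.
Fourth harmonic of the second: 4·114.6 = 458.4 Hz.
f_beat = |461.7 − 458.4| = 3.3 Hz.

3.3 Hz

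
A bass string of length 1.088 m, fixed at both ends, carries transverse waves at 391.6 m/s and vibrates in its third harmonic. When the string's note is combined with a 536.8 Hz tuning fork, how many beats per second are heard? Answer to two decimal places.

3.09 Hz

For a string fixed at both ends, f_n = n·v/(2L) = 3·391.6/(2·1.088) = 539.8897 Hz.
f_beat = |539.8897 − 536.8| = 3.09 Hz.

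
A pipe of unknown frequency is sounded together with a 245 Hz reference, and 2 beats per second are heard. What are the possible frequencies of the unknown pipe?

243 Hz or 247 Hz

|f − 245| = 2, so f = 245 ± 2.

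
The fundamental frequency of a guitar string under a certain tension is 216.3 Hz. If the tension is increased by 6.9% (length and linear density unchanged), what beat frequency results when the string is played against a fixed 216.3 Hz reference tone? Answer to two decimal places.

For a string, f ∝ √T, so the new frequency is 216.3·√1.069 = 223.6379 Hz.
f_beat = |223.6379 − 216.3| = 7.34 Hz.

7.34 Hz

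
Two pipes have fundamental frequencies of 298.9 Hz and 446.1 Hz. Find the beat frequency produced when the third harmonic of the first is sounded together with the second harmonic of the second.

Third harmonic of the first: 3·298.9 = 896.7 Hz.
Second harmonic of the second: 2·446.1 = 892.2 Hz.
f_beat = |896.7 − 892.2| = 4.5 Hz.

4.5 Hz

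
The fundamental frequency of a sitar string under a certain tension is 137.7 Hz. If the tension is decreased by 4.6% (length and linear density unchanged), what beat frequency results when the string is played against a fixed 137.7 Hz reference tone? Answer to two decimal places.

For a string, f ∝ √T, so the new frequency is 137.7·√0.954 = 134.4956 Hz.
f_beat = |134.4956 − 137.7| = 3.20 Hz.

3.20 Hz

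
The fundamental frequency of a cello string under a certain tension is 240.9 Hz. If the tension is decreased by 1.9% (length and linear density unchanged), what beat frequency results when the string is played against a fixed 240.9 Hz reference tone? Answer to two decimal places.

For a string, f ∝ √T, so the new frequency is 240.9·√0.981 = 238.6005 Hz.
f_beat = |238.6005 − 240.9| = 2.30 Hz.

2.30 Hz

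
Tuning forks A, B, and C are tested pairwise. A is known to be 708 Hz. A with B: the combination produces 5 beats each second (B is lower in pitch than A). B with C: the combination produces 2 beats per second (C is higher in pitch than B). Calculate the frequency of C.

705 Hz

B is below A, so f_B = 708 − 5 = 703 Hz.
C is above B, so f_C = 703 + 2 = 705 Hz.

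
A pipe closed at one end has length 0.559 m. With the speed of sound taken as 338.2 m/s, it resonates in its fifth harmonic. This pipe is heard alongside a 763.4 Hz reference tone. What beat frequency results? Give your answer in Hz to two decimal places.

Closed pipe (odd harmonics): f_n = n·v/(4L) = 5·338.2/(4·0.559) = 756.2612 Hz.
f_beat = |756.2612 − 763.4| = 7.14 Hz.

7.14 Hz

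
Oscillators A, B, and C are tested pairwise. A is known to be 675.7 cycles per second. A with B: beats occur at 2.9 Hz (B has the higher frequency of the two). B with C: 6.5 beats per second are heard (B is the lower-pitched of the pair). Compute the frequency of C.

B is above A, so f_B = 675.7 + 2.9 = 678.6 Hz.
C is above B, so f_C = 678.6 + 6.5 = 685.1 Hz.

685.1 Hz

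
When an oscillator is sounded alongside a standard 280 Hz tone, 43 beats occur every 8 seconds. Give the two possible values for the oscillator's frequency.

Beat frequency = 43/8 = 5.375 Hz.
|f − 280| = 5.375, so f = 280 ± 5.375.

274.625 Hz or 285.375 Hz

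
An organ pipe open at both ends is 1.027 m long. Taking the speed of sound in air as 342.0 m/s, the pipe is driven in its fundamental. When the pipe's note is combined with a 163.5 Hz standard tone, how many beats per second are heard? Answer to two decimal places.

3.00 Hz

Open pipe: f_n = n·v/(2L) = 1·342.0/(2·1.027) = 166.5044 Hz.
f_beat = |166.5044 − 163.5| = 3.00 Hz.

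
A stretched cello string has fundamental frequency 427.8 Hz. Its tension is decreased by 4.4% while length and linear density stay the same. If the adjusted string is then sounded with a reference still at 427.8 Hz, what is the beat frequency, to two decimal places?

For a string, f ∝ √T, so the new frequency is 427.8·√0.956 = 418.2825 Hz.
f_beat = |418.2825 − 427.8| = 9.52 Hz.

9.52 Hz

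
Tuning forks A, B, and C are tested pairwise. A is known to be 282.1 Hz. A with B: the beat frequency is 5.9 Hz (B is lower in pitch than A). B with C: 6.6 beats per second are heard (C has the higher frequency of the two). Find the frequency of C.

B is below A, so f_B = 282.1 − 5.9 = 276.2 Hz.
C is above B, so f_C = 276.2 + 6.6 = 282.8 Hz.

282.8 Hz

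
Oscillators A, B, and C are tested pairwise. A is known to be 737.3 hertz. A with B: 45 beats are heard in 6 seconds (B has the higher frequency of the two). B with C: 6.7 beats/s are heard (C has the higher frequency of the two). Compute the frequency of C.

A–B: Beat frequency = 45/6 = 7.5 Hz.
B is above A, so f_B = 737.3 + 7.5 = 744.8 Hz.
C is above B, so f_C = 744.8 + 6.7 = 751.5 Hz.

751.5 Hz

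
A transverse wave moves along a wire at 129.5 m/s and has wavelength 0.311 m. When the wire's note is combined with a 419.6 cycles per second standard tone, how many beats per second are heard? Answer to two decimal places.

Source frequency f = v/λ = 129.5/0.311 = 416.3987 Hz.
f_beat = |416.3987 − 419.6| = 3.20 Hz.

3.20 Hz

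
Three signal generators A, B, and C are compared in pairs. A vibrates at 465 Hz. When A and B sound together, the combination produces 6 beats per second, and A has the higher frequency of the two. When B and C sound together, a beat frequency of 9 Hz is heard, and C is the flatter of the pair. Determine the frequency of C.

450 Hz

B is below A, so f_B = 465 − 6 = 459 Hz.
C is below B, so f_C = 459 − 9 = 450 Hz.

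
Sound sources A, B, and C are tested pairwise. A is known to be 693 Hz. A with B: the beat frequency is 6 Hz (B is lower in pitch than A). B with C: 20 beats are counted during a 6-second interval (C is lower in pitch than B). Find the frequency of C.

683.6667 Hz

B is below A, so f_B = 693 − 6 = 687 Hz.
B–C: Beat frequency = 20/6 = 3.3333 Hz.
C is below B, so f_C = 687 − 3.3333 = 683.6667 Hz.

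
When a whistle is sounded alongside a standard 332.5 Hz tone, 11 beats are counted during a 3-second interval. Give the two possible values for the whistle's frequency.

Beat frequency = 11/3 = 3.6667 Hz.
|f − 332.5| = 3.6667, so f = 332.5 ± 3.6667.

328.8333 Hz or 336.1667 Hz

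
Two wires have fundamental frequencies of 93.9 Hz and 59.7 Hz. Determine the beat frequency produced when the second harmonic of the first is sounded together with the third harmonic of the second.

8.7 Hz

Second harmonic of the first: 2·93.9 = 187.8 Hz.
Third harmonic of the second: 3·59.7 = 179.1 Hz.
f_beat = |187.8 − 179.1| = 8.7 Hz.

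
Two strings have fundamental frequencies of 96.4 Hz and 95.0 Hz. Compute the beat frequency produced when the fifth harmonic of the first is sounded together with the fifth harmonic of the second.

7.0 Hz

Fifth harmonic of the first: 5·96.4 = 482.0 Hz.
Fifth harmonic of the second: 5·95.0 = 475.0 Hz.
f_beat = |482.0 − 475.0| = 7.0 Hz.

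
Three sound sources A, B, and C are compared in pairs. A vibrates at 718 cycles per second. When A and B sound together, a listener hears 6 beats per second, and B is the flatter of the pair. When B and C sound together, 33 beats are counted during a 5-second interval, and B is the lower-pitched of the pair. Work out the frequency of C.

718.6 Hz

B is below A, so f_B = 718 − 6 = 712 Hz.
B–C: Beat frequency = 33/5 = 6.6 Hz.
C is above B, so f_C = 712 + 6.6 = 718.6 Hz.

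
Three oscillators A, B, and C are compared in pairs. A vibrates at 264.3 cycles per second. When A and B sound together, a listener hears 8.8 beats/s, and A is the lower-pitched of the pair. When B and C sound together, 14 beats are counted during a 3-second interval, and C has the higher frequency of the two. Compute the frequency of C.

277.7667 Hz

B is above A, so f_B = 264.3 + 8.8 = 273.1 Hz.
B–C: Beat frequency = 14/3 = 4.6667 Hz.
C is above B, so f_C = 273.1 + 4.6667 = 277.7667 Hz.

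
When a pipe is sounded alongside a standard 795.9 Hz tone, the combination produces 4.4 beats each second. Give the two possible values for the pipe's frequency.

791.5 Hz or 800.3 Hz

|f − 795.9| = 4.4, so f = 795.9 ± 4.4.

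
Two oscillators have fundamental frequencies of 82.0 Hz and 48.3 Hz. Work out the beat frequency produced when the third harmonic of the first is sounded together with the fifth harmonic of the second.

4.5 Hz

Third harmonic of the first: 3·82.0 = 246.0 Hz.
Fifth harmonic of the second: 5·48.3 = 241.5 Hz.
f_beat = |246.0 − 241.5| = 4.5 Hz.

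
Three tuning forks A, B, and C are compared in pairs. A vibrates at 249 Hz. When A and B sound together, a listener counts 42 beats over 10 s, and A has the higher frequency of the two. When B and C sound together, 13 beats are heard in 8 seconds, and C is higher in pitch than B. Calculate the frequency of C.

246.425 Hz

A–B: Beat frequency = 42/10 = 4.2 Hz.
B is below A, so f_B = 249 − 4.2 = 244.8 Hz.
B–C: Beat frequency = 13/8 = 1.625 Hz.
C is above B, so f_C = 244.8 + 1.625 = 246.425 Hz.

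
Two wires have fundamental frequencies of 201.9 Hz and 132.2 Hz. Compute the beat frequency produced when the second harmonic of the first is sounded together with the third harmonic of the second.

7.2 Hz

Second harmonic of the first: 2·201.9 = 403.8 Hz.
Third harmonic of the second: 3·132.2 = 396.6 Hz.
f_beat = |403.8 − 396.6| = 7.2 Hz.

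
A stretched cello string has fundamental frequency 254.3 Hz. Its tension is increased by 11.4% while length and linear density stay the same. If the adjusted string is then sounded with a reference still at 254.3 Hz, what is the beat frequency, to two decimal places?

14.10 Hz

For a string, f ∝ √T, so the new frequency is 254.3·√1.114 = 268.4040 Hz.
f_beat = |268.4040 − 254.3| = 14.10 Hz.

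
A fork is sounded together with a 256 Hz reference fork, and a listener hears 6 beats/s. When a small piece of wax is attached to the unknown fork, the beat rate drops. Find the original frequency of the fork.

|f − 256| = 6, so the fork was at either 250 Hz or 262 Hz.
Loading a fork with wax lowers its frequency; the adjustment lowers the fork's frequency.
The beat rate fell, so the adjustment moved the fork toward 256 Hz — it must have started above the reference.

262 Hz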